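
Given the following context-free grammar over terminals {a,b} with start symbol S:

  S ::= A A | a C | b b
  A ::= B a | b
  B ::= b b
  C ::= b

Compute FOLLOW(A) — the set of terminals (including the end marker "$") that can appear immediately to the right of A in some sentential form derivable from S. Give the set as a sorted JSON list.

Compute FIRST by fixpoint:
[1]
  A via A→b: +{b}
  B via B→b b: +{b}
  C via C→b: +{b}
  S via S→A A: +{b}
  S via S→a C: +{a}
  FIRST(S)={a,b}  FIRST(A)={b}  FIRST(B)={b}  FIRST(C)={b}
[2] (no change)
  FIRST(S)={a,b}  FIRST(A)={b}  FIRST(B)={b}  FIRST(C)={b}

FOLLOW iteration:
seed FOLLOW(S) with $
iter 1:
  A→B a: FOLLOW(B) ⊇ FIRST(a) = {a}; new: +{a}
  S→A A: FOLLOW(A) ⊇ FIRST(A) = {b}; new: +{b}
  S→A A: FOLLOW(A) ⊇ FOLLOW(S) ⊇ {$}; new: +{$}
  S→a C: FOLLOW(C) ⊇ FOLLOW(S) ⊇ {$}; new: +{$}
  FOLLOW[S]={$}  FOLLOW[A]={$,b}  FOLLOW[B]={a}  FOLLOW[C]={$}
iter 2: — fixpoint
  FOLLOW[S]={$}  FOLLOW[A]={$,b}  FOLLOW[B]={a}  FOLLOW[C]={$}

FOLLOW(A) = ["$", "b"]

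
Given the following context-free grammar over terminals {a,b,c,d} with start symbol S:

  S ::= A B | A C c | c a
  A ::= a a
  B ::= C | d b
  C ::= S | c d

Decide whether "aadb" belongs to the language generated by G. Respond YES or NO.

Convert to CNF:
  S -> A B | A X6 | T1 T0
  A -> T0 T0
  B -> A B | A X4 | T1 T0 | T1 T2 | T2 T3
  C -> A B | A X5 | T1 T0 | T1 T2
  T0 -> a
  T1 -> c
  T2 -> d
  T3 -> b
  X4 -> C T1
  X5 -> C T1
  X6 -> C T1

CYK table (by increasing span):
  [0..0]={T0}  "a"  orig:{}
  [1..1]={T0}  "a"  orig:{}
  [2..2]={T2}  "d"  orig:{}
  [3..3]={T3}  "b"  orig:{}
  [0..1]={A}  "aa"
  [1..2]=∅  "ad"
  [2..3]={B}  "db"
  [0..2]=∅  "aad"
  [1..3]=∅  "adb"
  [0..3]={B,C,S}  "aadb"

S ∈ T[0,3] ⇒ YES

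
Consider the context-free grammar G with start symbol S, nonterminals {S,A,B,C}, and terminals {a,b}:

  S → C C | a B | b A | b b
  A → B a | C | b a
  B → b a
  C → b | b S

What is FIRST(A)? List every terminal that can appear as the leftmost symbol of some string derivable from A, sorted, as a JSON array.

FIRST sets, iterate to fixpoint:
pass 1:
  A via A→b a: +{b}
  B via B→b a: +{b}
  C via C→b: +{b}
  S via S→C C: +{b}
  S via S→a B: +{a}
  FIRST(S)={a,b}  FIRST(A)={b}  FIRST(B)={b}  FIRST(C)={b}
pass 2: (no change)
  FIRST(S)={a,b}  FIRST(A)={b}  FIRST(B)={b}  FIRST(C)={b}

FIRST(A) = ["b"]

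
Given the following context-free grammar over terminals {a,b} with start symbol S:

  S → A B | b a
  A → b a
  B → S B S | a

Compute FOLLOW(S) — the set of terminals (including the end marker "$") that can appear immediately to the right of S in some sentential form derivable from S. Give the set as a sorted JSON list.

FIRST sets, iterate to fixpoint:
[1]
  A via A→b a: +{b}
  B via B→a: +{a}
  S via S→A B: +{b}
  S: {b}  A: {b}  B: {a}
[2]
  B via B→S B S: +{b}
  S: {b}  A: {b}  B: {a,b}
[3] done
  S: {b}  A: {b}  B: {a,b}

FOLLOW sets:
FOLLOW(S) := {$}
round 1:
  B→S B S: FOLLOW(S) ⊇ FIRST(B) = {a,b}; new: +{a,b}
  B→S B S: FOLLOW(B) ⊇ FIRST(S) = {b}; new: +{b}
  S→A B: FOLLOW(A) ⊇ FIRST(B) = {a,b}; new: +{a,b}
  S→A B: FOLLOW(B) ⊇ FOLLOW(S) ⊇ {$,a,b}; new: +{$,a}
  FOLLOW(S)={$,a,b}  FOLLOW(A)={a,b}  FOLLOW(B)={$,a,b}
round 2: — fixpoint
  FOLLOW(S)={$,a,b}  FOLLOW(A)={a,b}  FOLLOW(B)={$,a,b}

FOLLOW(S) = ["$", "a", "b"]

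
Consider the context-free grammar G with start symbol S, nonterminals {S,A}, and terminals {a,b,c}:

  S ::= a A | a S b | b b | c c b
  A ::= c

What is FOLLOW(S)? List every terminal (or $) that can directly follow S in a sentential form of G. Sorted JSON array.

FIRST iteration:
pass 1:
  A via A→c: +{c}
  S via S→a A: +{a}
  S via S→b b: +{b}
  S via S→c c b: +{c}
  FIRST[S]={a,b,c}  FIRST[A]={c}
pass 2: (stable)
  FIRST[S]={a,b,c}  FIRST[A]={c}

FOLLOW sets:
seed FOLLOW(S) with $
round 1:
  S→a A: FOLLOW(A) ⊇ FOLLOW(S) ⊇ {$}; new: +{$}
  S→a S b: FOLLOW(S) ⊇ FIRST(b) = {b}; new: +{b}
  FOLLOW(S)={$,b}  FOLLOW(A)={$}
round 2:
  S→a A: FOLLOW(A) ⊇ FOLLOW(S) ⊇ {$,b}; new: +{b}
  FOLLOW(S)={$,b}  FOLLOW(A)={$,b}
round 3: — fixpoint
  FOLLOW(S)={$,b}  FOLLOW(A)={$,b}

FOLLOW(S) = ["$", "b"]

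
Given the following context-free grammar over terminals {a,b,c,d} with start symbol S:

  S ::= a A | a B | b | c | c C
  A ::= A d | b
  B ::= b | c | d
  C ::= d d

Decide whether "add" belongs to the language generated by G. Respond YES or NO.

Convert to CNF:
  S -> T1 A | T1 B | T2 C | b | c
  A -> A T0 | b
  B -> b | c | d
  C -> T0 T0
  T0 -> d
  T1 -> a
  T2 -> c

CYK table (by increasing span):
  cell(0,0) a: {T1}  orig:{}
  cell(1,1) d: {B,T0}  orig:{B}
  cell(2,2) d: {B,T0}  orig:{B}
  cell(0,1) ad: {S}
  cell(1,2) dd: {C}
  cell(0,2) add: ∅

S ∉ T[0,2] ⇒ NO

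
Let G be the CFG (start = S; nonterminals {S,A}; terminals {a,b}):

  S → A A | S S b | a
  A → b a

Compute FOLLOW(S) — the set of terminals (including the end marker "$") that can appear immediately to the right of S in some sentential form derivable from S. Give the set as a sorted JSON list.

Compute FIRST by fixpoint:
pass 1:
  A via A→b a: +{b}
  S via S→A A: +{b}
  S via S→a: +{a}
  FIRST[S]={a,b}  FIRST[A]={b}
pass 2: (no change)
  FIRST[S]={a,b}  FIRST[A]={b}

FOLLOW iteration:
seed FOLLOW(S) with $
round 1:
  S→A A: FOLLOW(A) ⊇ FIRST(A) = {b}; new: +{b}
  S→A A: FOLLOW(A) ⊇ FOLLOW(S) ⊇ {$}; new: +{$}
  S→S S b: FOLLOW(S) ⊇ FIRST(S) = {a,b}; new: +{a,b}
  S: {$,a,b}  A: {$,b}
round 2:
  S→A A: FOLLOW(A) ⊇ FOLLOW(S) ⊇ {$,a,b}; new: +{a}
  S: {$,a,b}  A: {$,a,b}
round 3: done
  S: {$,a,b}  A: {$,a,b}

FOLLOW(S) = ["$", "a", "b"]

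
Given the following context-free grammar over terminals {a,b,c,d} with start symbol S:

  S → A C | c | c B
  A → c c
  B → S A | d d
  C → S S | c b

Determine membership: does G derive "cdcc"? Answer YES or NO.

CNF form of G:
  S -> A C | T0 B | c
  A -> T0 T0
  B -> S A | T1 T1
  C -> S S | T0 T2
  T0 -> c
  T1 -> d
  T2 -> b

CYK table (by increasing span):
  cell(0,0) c: {S,T0}  orig:{S}
  cell(1,1) d: {T1}  orig:{}
  cell(2,2) c: {S,T0}  orig:{S}
  cell(3,3) c: {S,T0}  orig:{S}
  cell(0,1) cd: ∅
  cell(1,2) dc: ∅
  cell(2,3) cc: {A,C}
  cell(0,2) cdc: ∅
  cell(1,3) dcc: ∅
  cell(0,3) cdcc: ∅

S ∉ T[0,3] ⇒ NO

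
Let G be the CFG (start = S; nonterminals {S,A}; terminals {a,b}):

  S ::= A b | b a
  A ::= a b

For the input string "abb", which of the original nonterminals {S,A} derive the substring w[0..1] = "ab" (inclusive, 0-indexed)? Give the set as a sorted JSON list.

CNF form of G:
  S -> A T1 | T1 T0
  A -> T0 T1
  T0 -> a
  T1 -> b

CYK table (by increasing span) (cells [i..j] with 0 ≤ i ≤ j ≤ 1 only):
  cell(0,0) a: {T0}  orig:{}
  cell(1,1) b: {T1}  orig:{}
  cell(0,1) ab: {A}

Original NTs in T[0,1] deriving "ab": ["A"]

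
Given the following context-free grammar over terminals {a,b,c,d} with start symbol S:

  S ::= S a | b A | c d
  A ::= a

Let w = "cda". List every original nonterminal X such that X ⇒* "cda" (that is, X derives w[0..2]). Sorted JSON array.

CNF form of G:
  S -> S T0 | T1 A | T2 T3
  A -> a
  T0 -> a
  T1 -> b
  T2 -> c
  T3 -> d

CYK table (by increasing span) — only the sub-triangle for w[0..2]:
  [0..0]={T2}  "c"  orig:{}
  [1..1]={T3}  "d"  orig:{}
  [2..2]={A,T0}  "a"  orig:{A}
  [0..1]={S}  "cd"
  [1..2]=∅  "da"
  [0..2]={S}  "cda"

Original NTs in T[0,2] deriving "cda": ["S"]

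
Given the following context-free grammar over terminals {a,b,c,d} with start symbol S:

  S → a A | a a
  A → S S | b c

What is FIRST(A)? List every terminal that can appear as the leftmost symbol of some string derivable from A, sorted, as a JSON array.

FIRST iteration:
pass 1:
  A via A→b c: +{b}
  S via S→a A: +{a}
  S: {a}  A: {b}
pass 2:
  A via A→S S: +{a}
  S: {a}  A: {a,b}
pass 3: (no change)
  S: {a}  A: {a,b}

FIRST(A) = ["a", "b"]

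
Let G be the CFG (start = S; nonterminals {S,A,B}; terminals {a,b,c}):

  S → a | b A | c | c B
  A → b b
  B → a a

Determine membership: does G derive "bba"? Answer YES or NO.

Convert to CNF:
  S -> T0 A | T2 B | a | c
  A -> T0 T0
  B -> T1 T1
  T0 -> b
  T1 -> a
  T2 -> c

CYK fill:
  T[0,0] 'b' = {T0}  orig:{}
  T[1,1] 'b' = {T0}  orig:{}
  T[2,2] 'a' = {S,T1}  orig:{S}
  T[0,1] 'bb' = {A}
  T[1,2] 'ba' = ∅
  T[0,2] 'bba' = ∅

S ∉ T[0,2] ⇒ NO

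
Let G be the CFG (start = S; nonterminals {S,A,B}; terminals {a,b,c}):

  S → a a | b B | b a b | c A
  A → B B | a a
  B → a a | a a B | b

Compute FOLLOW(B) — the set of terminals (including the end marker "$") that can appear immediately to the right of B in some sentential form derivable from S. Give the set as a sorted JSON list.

Compute FIRST by fixpoint:
[1]
  A via A→a a: +{a}
  B via B→a a: +{a}
  B via B→b: +{b}
  S via S→a a: +{a}
  S via S→b B: +{b}
  S via S→c A: +{c}
  FIRST(S)={a,b,c}  FIRST(A)={a}  FIRST(B)={a,b}
[2]
  A via A→B B: +{b}
  FIRST(S)={a,b,c}  FIRST(A)={a,b}  FIRST(B)={a,b}
[3] done
  FIRST(S)={a,b,c}  FIRST(A)={a,b}  FIRST(B)={a,b}

Compute FOLLOW by fixpoint:
seed FOLLOW(S) with $
[1]
  A→B B: FOLLOW(B) ⊇ FIRST(B) = {a,b}; new: +{a,b}
  S→b B: FOLLOW(B) ⊇ FOLLOW(S) ⊇ {$}; new: +{$}
  S→c A: FOLLOW(A) ⊇ FOLLOW(S) ⊇ {$}; new: +{$}
  FOLLOW(S)={$}  FOLLOW(A)={$}  FOLLOW(B)={$,a,b}
[2] (no change)
  FOLLOW(S)={$}  FOLLOW(A)={$}  FOLLOW(B)={$,a,b}

FOLLOW(B) = ["$", "a", "b"]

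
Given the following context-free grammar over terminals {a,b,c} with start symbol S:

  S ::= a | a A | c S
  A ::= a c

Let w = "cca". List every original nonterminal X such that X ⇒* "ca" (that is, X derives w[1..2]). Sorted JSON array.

Convert to CNF:
  S -> T0 A | T1 S | a
  A -> T0 T1
  T0 -> a
  T1 -> c

Fill CYK table bottom-up (cells [i..j] with 1 ≤ i ≤ j ≤ 2 only):
  [1..1]={T1}  "c"  orig:{}
  [2..2]={S,T0}  "a"  orig:{S}
  [1..2]={S}  "ca"

Original NTs in T[1,2] deriving "ca": ["S"]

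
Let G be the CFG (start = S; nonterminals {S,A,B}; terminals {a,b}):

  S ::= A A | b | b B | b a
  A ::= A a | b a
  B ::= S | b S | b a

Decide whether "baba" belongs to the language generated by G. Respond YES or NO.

Convert to CNF:
  S -> A A | T1 B | T1 T0 | b
  A -> A T0 | T1 T0
  B -> A A | T1 B | T1 S | T1 T0 | b
  T0 -> a
  T1 -> b

CYK table (by increasing span):
  T[0,0] 'b' = {B,S,T1}  orig:{B,S}
  T[1,1] 'a' = {T0}  orig:{}
  T[2,2] 'b' = {B,S,T1}  orig:{B,S}
  T[3,3] 'a' = {T0}  orig:{}
  T[0,1] 'ba' = {A,B,S}
  T[1,2] 'ab' = ∅
  T[2,3] 'ba' = {A,B,S}
  T[0,2] 'bab' = ∅
  T[1,3] 'aba' = ∅
  T[0,3] 'baba' = {B,S}

S ∈ T[0,3] ⇒ YES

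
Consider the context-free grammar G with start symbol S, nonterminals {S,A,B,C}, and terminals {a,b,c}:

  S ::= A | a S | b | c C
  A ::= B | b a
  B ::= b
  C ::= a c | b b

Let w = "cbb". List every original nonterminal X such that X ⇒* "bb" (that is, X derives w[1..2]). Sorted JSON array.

CNF form of G:
  S -> T0 T1 | T1 S | T2 C | b
  A -> T0 T1 | b
  B -> b
  C -> T0 T0 | T1 T2
  T0 -> b
  T1 -> a
  T2 -> c

CYK fill — only the sub-triangle for w[1..2]:
  [1..1]={A,B,S,T0}  "b"  orig:{A,B,S}
  [2..2]={A,B,S,T0}  "b"  orig:{A,B,S}
  [1..2]={C}  "bb"

Original NTs in T[1,2] deriving "bb": ["C"]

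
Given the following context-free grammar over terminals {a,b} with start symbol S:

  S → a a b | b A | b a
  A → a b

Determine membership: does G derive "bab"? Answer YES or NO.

CNF form of G:
  S -> T0 X2 | T1 A | T1 T0
  A -> T0 T1
  T0 -> a
  T1 -> b
  X2 -> T0 T1

CYK fill:
  [0..0]={T1}  "b"  orig:{}
  [1..1]={T0}  "a"  orig:{}
  [2..2]={T1}  "b"  orig:{}
  [0..1]={S}  "ba"
  [1..2]={A,X2}  "ab"  orig:{A}
  [0..2]={S}  "bab"

S ∈ T[0,2] ⇒ YES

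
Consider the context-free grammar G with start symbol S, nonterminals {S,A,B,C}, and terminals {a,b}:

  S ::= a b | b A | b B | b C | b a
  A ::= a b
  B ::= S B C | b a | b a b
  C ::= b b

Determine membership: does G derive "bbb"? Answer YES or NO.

Convert to CNF:
  S -> T0 T1 | T1 A | T1 B | T1 C | T1 T0
  A -> T0 T1
  B -> S X2 | T1 T0 | T1 X3
  C -> T1 T1
  T0 -> a
  T1 -> b
  X2 -> B C
  X3 -> T0 T1

CYK fill:
  [0..0]={T1}  "b"  orig:{}
  [1..1]={T1}  "b"  orig:{}
  [2..2]={T1}  "b"  orig:{}
  [0..1]={C}  "bb"
  [1..2]={C}  "bb"
  [0..2]={S}  "bbb"

S ∈ T[0,2] ⇒ YES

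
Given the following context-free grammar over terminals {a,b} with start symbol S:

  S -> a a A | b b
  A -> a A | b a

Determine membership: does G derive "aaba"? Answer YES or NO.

CNF form of G:
  S -> T0 X2 | T1 T1
  A -> T0 A | T1 T0
  T0 -> a
  T1 -> b
  X2 -> T0 A

CYK fill:
  cell(0,0) a: {T0}  orig:{}
  cell(1,1) a: {T0}  orig:{}
  cell(2,2) b: {T1}  orig:{}
  cell(3,3) a: {T0}  orig:{}
  cell(0,1) aa: ∅
  cell(1,2) ab: ∅
  cell(2,3) ba: {A}
  cell(0,2) aab: ∅
  cell(1,3) aba: {A,X2}  orig:{A}
  cell(0,3) aaba: {A,S,X2}  orig:{A,S}

S ∈ T[0,3] ⇒ YES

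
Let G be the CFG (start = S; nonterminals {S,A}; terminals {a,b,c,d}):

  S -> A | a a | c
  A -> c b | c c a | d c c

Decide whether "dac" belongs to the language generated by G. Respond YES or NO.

Convert to CNF:
  S -> T0 T1 | T0 X6 | T2 T2 | T3 X7 | c
  A -> T0 T1 | T0 X4 | T3 X5
  T0 -> c
  T1 -> b
  T2 -> a
  T3 -> d
  X4 -> T0 T2
  X5 -> T0 T0
  X6 -> T0 T2
  X7 -> T0 T0

CYK fill:
  T[0,0] 'd' = {T3}  orig:{}
  T[1,1] 'a' = {T2}  orig:{}
  T[2,2] 'c' = {S,T0}  orig:{S}
  T[0,1] 'da' = ∅
  T[1,2] 'ac' = ∅
  T[0,2] 'dac' = ∅

S ∉ T[0,2] ⇒ NO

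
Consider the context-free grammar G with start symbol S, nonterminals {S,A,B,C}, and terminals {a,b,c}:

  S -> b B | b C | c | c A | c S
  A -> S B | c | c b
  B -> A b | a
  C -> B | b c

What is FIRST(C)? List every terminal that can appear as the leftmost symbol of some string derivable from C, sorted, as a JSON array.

FIRST iteration:
round 1:
  A via A→c: +{c}
  B via B→A b: +{c}
  B via B→a: +{a}
  C via C→B: +{a,c}
  C via C→b c: +{b}
  S via S→b B: +{b}
  S via S→c: +{c}
  FIRST[S]={b,c}  FIRST[A]={c}  FIRST[B]={a,c}  FIRST[C]={a,b,c}
round 2:
  A via A→S B: +{b}
  B via B→A b: +{b}
  FIRST[S]={b,c}  FIRST[A]={b,c}  FIRST[B]={a,b,c}  FIRST[C]={a,b,c}
round 3: done
  FIRST[S]={b,c}  FIRST[A]={b,c}  FIRST[B]={a,b,c}  FIRST[C]={a,b,c}

FIRST(C) = ["a", "b", "c"]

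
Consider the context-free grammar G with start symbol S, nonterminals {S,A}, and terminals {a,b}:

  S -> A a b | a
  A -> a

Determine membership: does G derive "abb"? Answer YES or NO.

CNF form of G:
  S -> A X2 | a
  A -> a
  T0 -> a
  T1 -> b
  X2 -> T0 T1

Fill CYK table bottom-up:
  [0..0]={A,S,T0}  "a"  orig:{A,S}
  [1..1]={T1}  "b"  orig:{}
  [2..2]={T1}  "b"  orig:{}
  [0..1]={X2}  "ab"  orig:{}
  [1..2]=∅  "bb"
  [0..2]=∅  "abb"

S ∉ T[0,2] ⇒ NO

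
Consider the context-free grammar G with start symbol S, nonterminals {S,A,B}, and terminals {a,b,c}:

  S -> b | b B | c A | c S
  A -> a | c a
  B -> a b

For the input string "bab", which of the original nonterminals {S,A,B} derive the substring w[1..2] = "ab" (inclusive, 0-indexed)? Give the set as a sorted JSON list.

Convert to CNF:
  S -> T0 A | T0 S | T2 B | b
  A -> T0 T1 | a
  B -> T1 T2
  T0 -> c
  T1 -> a
  T2 -> b

CYK fill (cells [i..j] with 1 ≤ i ≤ j ≤ 2 only):
  [1..1]={A,T1}  "a"  orig:{A}
  [2..2]={S,T2}  "b"  orig:{S}
  [1..2]={B}  "ab"

Original NTs in T[1,2] deriving "ab": ["B"]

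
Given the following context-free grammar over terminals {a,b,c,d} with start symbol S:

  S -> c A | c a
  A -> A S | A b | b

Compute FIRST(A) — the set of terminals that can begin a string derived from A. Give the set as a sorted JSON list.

FIRST iteration:
round 1:
  A via A→b: +{b}
  S via S→c A: +{c}
  S: {c}  A: {b}
round 2: — fixpoint
  S: {c}  A: {b}

FIRST(A) = ["b"]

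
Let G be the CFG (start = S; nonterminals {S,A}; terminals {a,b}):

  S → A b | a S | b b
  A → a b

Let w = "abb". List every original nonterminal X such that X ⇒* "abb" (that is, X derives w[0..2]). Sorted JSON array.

CNF form of G:
  S -> A T1 | T0 S | T1 T1
  A -> T0 T1
  T0 -> a
  T1 -> b

CYK fill (cells [i..j] with 0 ≤ i ≤ j ≤ 2 only):
  [0..0]={T0}  "a"  orig:{}
  [1..1]={T1}  "b"  orig:{}
  [2..2]={T1}  "b"  orig:{}
  [0..1]={A}  "ab"
  [1..2]={S}  "bb"
  [0..2]={S}  "abb"

Original NTs in T[0,2] deriving "abb": ["S"]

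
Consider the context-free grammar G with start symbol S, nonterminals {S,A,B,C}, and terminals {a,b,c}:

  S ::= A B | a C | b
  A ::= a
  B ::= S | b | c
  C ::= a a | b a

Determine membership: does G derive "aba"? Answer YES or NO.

Convert to CNF:
  S -> A B | T0 C | b
  A -> a
  B -> A B | T0 C | b | c
  C -> T0 T0 | T1 T0
  T0 -> a
  T1 -> b

CYK table (by increasing span):
  [0..0]={A,T0}  "a"  orig:{A}
  [1..1]={B,S,T1}  "b"  orig:{B,S}
  [2..2]={A,T0}  "a"  orig:{A}
  [0..1]={B,S}  "ab"
  [1..2]={C}  "ba"
  [0..2]={B,S}  "aba"

S ∈ T[0,2] ⇒ YES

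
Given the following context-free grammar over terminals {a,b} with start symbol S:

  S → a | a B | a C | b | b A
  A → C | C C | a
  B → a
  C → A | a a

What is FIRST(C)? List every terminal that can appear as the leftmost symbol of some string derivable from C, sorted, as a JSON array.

FIRST sets, iterate to fixpoint:
[1]
  A via A→a: +{a}
  B via B→a: +{a}
  C via C→A: +{a}
  S via S→a: +{a}
  S via S→b: +{b}
  S: {a,b}  A: {a}  B: {a}  C: {a}
[2] (no change)
  S: {a,b}  A: {a}  B: {a}  C: {a}

FIRST(C) = ["a"]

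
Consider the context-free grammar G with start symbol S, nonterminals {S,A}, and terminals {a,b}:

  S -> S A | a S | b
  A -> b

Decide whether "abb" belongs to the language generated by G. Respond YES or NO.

CNF form of G:
  S -> S A | T0 S | b
  A -> b
  T0 -> a

CYK fill:
  [0..0]={T0}  "a"  orig:{}
  [1..1]={A,S}  "b"
  [2..2]={A,S}  "b"
  [0..1]={S}  "ab"
  [1..2]={S}  "bb"
  [0..2]={S}  "abb"

S ∈ T[0,2] ⇒ YES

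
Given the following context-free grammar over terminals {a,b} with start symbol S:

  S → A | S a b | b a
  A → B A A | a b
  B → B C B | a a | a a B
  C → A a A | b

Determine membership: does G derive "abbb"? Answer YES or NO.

CNF form of G:
  S -> B X6 | S X7 | T0 T1 | T1 T0
  A -> B X2 | T0 T1
  B -> B X3 | T0 T0 | T0 X4
  C -> A X5 | b
  T0 -> a
  T1 -> b
  X2 -> A A
  X3 -> C B
  X4 -> T0 B
  X5 -> T0 A
  X6 -> A A
  X7 -> T0 T1

CYK table (by increasing span):
  T[0,0] 'a' = {T0}  orig:{}
  T[1,1] 'b' = {C,T1}  orig:{C}
  T[2,2] 'b' = {C,T1}  orig:{C}
  T[3,3] 'b' = {C,T1}  orig:{C}
  T[0,1] 'ab' = {A,S,X7}  orig:{A,S}
  T[1,2] 'bb' = ∅
  T[2,3] 'bb' = ∅
  T[0,2] 'abb' = ∅
  T[1,3] 'bbb' = ∅
  T[0,3] 'abbb' = ∅

S ∉ T[0,3] ⇒ NO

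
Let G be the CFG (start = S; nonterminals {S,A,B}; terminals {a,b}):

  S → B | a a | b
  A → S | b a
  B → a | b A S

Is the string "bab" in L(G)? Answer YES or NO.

Convert to CNF:
  S -> T0 T0 | T1 X4 | a | b
  A -> T0 T0 | T1 T0 | T1 X2 | a | b
  B -> T1 X3 | a
  T0 -> a
  T1 -> b
  X2 -> A S
  X3 -> A S
  X4 -> A S

CYK fill:
  [0..0]={A,S,T1}  "b"  orig:{A,S}
  [1..1]={A,B,S,T0}  "a"  orig:{A,B,S}
  [2..2]={A,S,T1}  "b"  orig:{A,S}
  [0..1]={A,X2,X3,X4}  "ba"  orig:{A}
  [1..2]={X2,X3,X4}  "ab"  orig:{}
  [0..2]={A,B,S,X2,X3,X4}  "bab"  orig:{A,B,S}

S ∈ T[0,2] ⇒ YES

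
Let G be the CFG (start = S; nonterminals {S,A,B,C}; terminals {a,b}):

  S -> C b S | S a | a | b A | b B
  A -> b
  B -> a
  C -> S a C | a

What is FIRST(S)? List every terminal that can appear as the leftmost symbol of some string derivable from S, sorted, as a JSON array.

Compute FIRST by fixpoint:
pass 1:
  A via A→b: +{b}
  B via B→a: +{a}
  C via C→a: +{a}
  S via S→C b S: +{a}
  S via S→b A: +{b}
  FIRST[S]={a,b}  FIRST[A]={b}  FIRST[B]={a}  FIRST[C]={a}
pass 2:
  C via C→S a C: +{b}
  FIRST[S]={a,b}  FIRST[A]={b}  FIRST[B]={a}  FIRST[C]={a,b}
pass 3: (stable)
  FIRST[S]={a,b}  FIRST[A]={b}  FIRST[B]={a}  FIRST[C]={a,b}

FIRST(S) = ["a", "b"]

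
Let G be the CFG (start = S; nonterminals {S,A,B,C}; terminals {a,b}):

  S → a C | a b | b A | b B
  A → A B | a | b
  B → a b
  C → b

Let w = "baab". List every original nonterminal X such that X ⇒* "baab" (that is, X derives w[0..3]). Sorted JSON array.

Convert to CNF:
  S -> T0 C | T0 T1 | T1 A | T1 B
  A -> A B | a | b
  B -> T0 T1
  C -> b
  T0 -> a
  T1 -> b

CYK table (by increasing span) (cells [i..j] with 0 ≤ i ≤ j ≤ 3 only):
  [0..0]={A,C,T1}  "b"  orig:{A,C}
  [1..1]={A,T0}  "a"  orig:{A}
  [2..2]={A,T0}  "a"  orig:{A}
  [3..3]={A,C,T1}  "b"  orig:{A,C}
  [0..1]={S}  "ba"
  [1..2]=∅  "aa"
  [2..3]={B,S}  "ab"
  [0..2]=∅  "baa"
  [1..3]={A}  "aab"
  [0..3]={S}  "baab"

Original NTs in T[0,3] deriving "baab": ["S"]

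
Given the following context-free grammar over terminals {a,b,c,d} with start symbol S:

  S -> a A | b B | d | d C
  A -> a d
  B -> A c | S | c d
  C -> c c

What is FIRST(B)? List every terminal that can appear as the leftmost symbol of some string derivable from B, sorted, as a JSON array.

Compute FIRST by fixpoint:
pass 1:
  A via A→a d: +{a}
  B via B→A c: +{a}
  B via B→c d: +{c}
  C via C→c c: +{c}
  S via S→a A: +{a}
  S via S→b B: +{b}
  S via S→d: +{d}
  FIRST(S)={a,b,d}  FIRST(A)={a}  FIRST(B)={a,c}  FIRST(C)={c}
pass 2:
  B via B→S: +{b,d}
  FIRST(S)={a,b,d}  FIRST(A)={a}  FIRST(B)={a,b,c,d}  FIRST(C)={c}
pass 3: done
  FIRST(S)={a,b,d}  FIRST(A)={a}  FIRST(B)={a,b,c,d}  FIRST(C)={c}

FIRST(B) = ["a", "b", "c", "d"]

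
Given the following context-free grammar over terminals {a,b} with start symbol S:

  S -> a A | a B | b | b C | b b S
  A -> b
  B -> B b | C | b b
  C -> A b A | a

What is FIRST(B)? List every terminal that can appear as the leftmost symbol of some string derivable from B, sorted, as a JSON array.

Compute FIRST by fixpoint:
round 1:
  A via A→b: +{b}
  B via B→b b: +{b}
  C via C→A b A: +{b}
  C via C→a: +{a}
  S via S→a A: +{a}
  S via S→b: +{b}
  FIRST[S]={a,b}  FIRST[A]={b}  FIRST[B]={b}  FIRST[C]={a,b}
round 2:
  B via B→C: +{a}
  FIRST[S]={a,b}  FIRST[A]={b}  FIRST[B]={a,b}  FIRST[C]={a,b}
round 3: done
  FIRST[S]={a,b}  FIRST[A]={b}  FIRST[B]={a,b}  FIRST[C]={a,b}

FIRST(B) = ["a", "b"]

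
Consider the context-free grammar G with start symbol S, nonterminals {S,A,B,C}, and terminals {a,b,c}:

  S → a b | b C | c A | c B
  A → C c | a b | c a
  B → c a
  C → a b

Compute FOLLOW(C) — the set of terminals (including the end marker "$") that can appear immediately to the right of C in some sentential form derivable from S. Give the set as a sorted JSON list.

Compute FIRST by fixpoint:
round 1:
  A via A→a b: +{a}
  A via A→c a: +{c}
  B via B→c a: +{c}
  C via C→a b: +{a}
  S via S→a b: +{a}
  S via S→b C: +{b}
  S via S→c A: +{c}
  S: {a,b,c}  A: {a,c}  B: {c}  C: {a}
round 2: done
  S: {a,b,c}  A: {a,c}  B: {c}  C: {a}

Compute FOLLOW by fixpoint:
initialize: $ ∈ FOLLOW(S)
pass 1:
  A→C c: FOLLOW(C) ⊇ FIRST(c) = {c}; new: +{c}
  S→b C: FOLLOW(C) ⊇ FOLLOW(S) ⊇ {$}; new: +{$}
  S→c A: FOLLOW(A) ⊇ FOLLOW(S) ⊇ {$}; new: +{$}
  S→c B: FOLLOW(B) ⊇ FOLLOW(S) ⊇ {$}; new: +{$}
  FOLLOW(S)={$}  FOLLOW(A)={$}  FOLLOW(B)={$}  FOLLOW(C)={$,c}
pass 2: (stable)
  FOLLOW(S)={$}  FOLLOW(A)={$}  FOLLOW(B)={$}  FOLLOW(C)={$,c}

FOLLOW(C) = ["$", "c"]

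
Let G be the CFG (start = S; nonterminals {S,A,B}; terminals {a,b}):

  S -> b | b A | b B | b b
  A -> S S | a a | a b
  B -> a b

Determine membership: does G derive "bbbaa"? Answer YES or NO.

CNF form of G:
  S -> T1 A | T1 B | T1 T1 | b
  A -> S S | T0 T0 | T0 T1
  B -> T0 T1
  T0 -> a
  T1 -> b

CYK table (by increasing span):
  [0..0]={S,T1}  "b"  orig:{S}
  [1..1]={S,T1}  "b"  orig:{S}
  [2..2]={S,T1}  "b"  orig:{S}
  [3..3]={T0}  "a"  orig:{}
  [4..4]={T0}  "a"  orig:{}
  [0..1]={A,S}  "bb"
  [1..2]={A,S}  "bb"
  [2..3]=∅  "ba"
  [3..4]={A}  "aa"
  [0..2]={A,S}  "bbb"
  [1..3]=∅  "bba"
  [2..4]={S}  "baa"
  [0..3]=∅  "bbba"
  [1..4]={A}  "bbaa"
  [0..4]={A,S}  "bbbaa"

S ∈ T[0,4] ⇒ YES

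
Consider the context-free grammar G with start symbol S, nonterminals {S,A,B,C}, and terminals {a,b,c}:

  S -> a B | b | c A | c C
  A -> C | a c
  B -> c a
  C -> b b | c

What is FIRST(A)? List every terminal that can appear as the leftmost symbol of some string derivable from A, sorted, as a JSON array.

FIRST sets, iterate to fixpoint:
[1]
  A via A→a c: +{a}
  B via B→c a: +{c}
  C via C→b b: +{b}
  C via C→c: +{c}
  S via S→a B: +{a}
  S via S→b: +{b}
  S via S→c A: +{c}
  FIRST(S)={a,b,c}  FIRST(A)={a}  FIRST(B)={c}  FIRST(C)={b,c}
[2]
  A via A→C: +{b,c}
  FIRST(S)={a,b,c}  FIRST(A)={a,b,c}  FIRST(B)={c}  FIRST(C)={b,c}
[3] (no change)
  FIRST(S)={a,b,c}  FIRST(A)={a,b,c}  FIRST(B)={c}  FIRST(C)={b,c}

FIRST(A) = ["a", "b", "c"]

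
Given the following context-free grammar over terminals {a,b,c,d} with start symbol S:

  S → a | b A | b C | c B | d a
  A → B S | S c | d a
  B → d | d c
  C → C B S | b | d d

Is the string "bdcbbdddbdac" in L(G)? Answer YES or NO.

CNF form of G:
  S -> T0 B | T1 T2 | T3 A | T3 C | a
  A -> B S | S T0 | T1 T2
  B -> T1 T0 | d
  C -> C X4 | T1 T1 | b
  T0 -> c
  T1 -> d
  T2 -> a
  T3 -> b
  X4 -> B S

CYK fill:
  T[0,0] 'b' = {C,T3}  orig:{C}
  T[1,1] 'd' = {B,T1}  orig:{B}
  T[2,2] 'c' = {T0}  orig:{}
  T[3,3] 'b' = {C,T3}  orig:{C}
  T[4,4] 'b' = {C,T3}  orig:{C}
  T[5,5] 'd' = {B,T1}  orig:{B}
  T[6,6] 'd' = {B,T1}  orig:{B}
  T[7,7] 'd' = {B,T1}  orig:{B}
  T[8,8] 'b' = {C,T3}  orig:{C}
  T[9,9] 'd' = {B,T1}  orig:{B}
  T[10,10] 'a' = {S,T2}  orig:{S}
  T[11,11] 'c' = {T0}  orig:{}
  T[0,1] 'bd' = ∅
  T[1,2] 'dc' = {B}
  T[2,3] 'cb' = ∅
  T[3,4] 'bb' = {S}
  T[4,5] 'bd' = ∅
  T[5,6] 'dd' = {C}
  T[6,7] 'dd' = {C}
  T[7,8] 'db' = ∅
  T[8,9] 'bd' = ∅
  T[9,10] 'da' = {A,S,X4}  orig:{A,S}
  T[10,11] 'ac' = {A}
  T[0,2] 'bdc' = ∅
  T[1,3] 'dcb' = ∅
  T[2,4] 'cbb' = ∅
  T[3,5] 'bbd' = ∅
  T[4,6] 'bdd' = {S}
  T[5,7] 'ddd' = ∅
  T[6,8] 'ddb' = ∅
  T[7,9] 'dbd' = ∅
  T[8,10] 'bda' = {C,S}
  T[9,11] 'dac' = {A}
  T[0,3] 'bdcb' = ∅
  T[1,4] 'dcbb' = {A,X4}  orig:{A}
  T[2,5] 'cbbd' = ∅
  T[3,6] 'bbdd' = ∅
  T[4,7] 'bddd' = ∅
  T[5,8] 'dddb' = ∅
  T[6,9] 'ddbd' = ∅
  T[7,10] 'dbda' = {A,X4}  orig:{A}
  T[8,11] 'bdac' = {A,S}
  T[0,4] 'bdcbb' = {C,S}
  T[1,5] 'dcbbd' = ∅
  T[2,6] 'cbbdd' = ∅
  T[3,7] 'bbddd' = ∅
  T[4,8] 'bdddb' = ∅
  T[5,9] 'dddbd' = ∅
  T[6,10] 'ddbda' = ∅
  T[7,11] 'dbdac' = {A,X4}  orig:{A}
  T[0,5] 'bdcbbd' = ∅
  T[1,6] 'dcbbdd' = ∅
  T[2,7] 'cbbddd' = ∅
  T[3,8] 'bbdddb' = ∅
  T[4,9] 'bdddbd' = ∅
  T[5,10] 'dddbda' = {C}
  T[6,11] 'ddbdac' = ∅
  T[0,6] 'bdcbbdd' = ∅
  T[1,7] 'dcbbddd' = ∅
  T[2,8] 'cbbdddb' = ∅
  T[3,9] 'bbdddbd' = ∅
  T[4,10] 'bdddbda' = {S}
  T[5,11] 'dddbdac' = {C}
  T[0,7] 'bdcbbddd' = ∅
  T[1,8] 'dcbbdddb' = ∅
  T[2,9] 'cbbdddbd' = ∅
  T[3,10] 'bbdddbda' = ∅
  T[4,11] 'bdddbdac' = {A,S}
  T[0,8] 'bdcbbdddb' = ∅
  T[1,9] 'dcbbdddbd' = ∅
  T[2,10] 'cbbdddbda' = ∅
  T[3,11] 'bbdddbdac' = {S}
  T[0,9] 'bdcbbdddbd' = ∅
  T[1,10] 'dcbbdddbda' = ∅
  T[2,11] 'cbbdddbdac' = ∅
  T[0,10] 'bdcbbdddbda' = ∅
  T[1,11] 'dcbbdddbdac' = {A,X4}  orig:{A}
  T[0,11] 'bdcbbdddbdac' = {C,S}

S ∈ T[0,11] ⇒ YES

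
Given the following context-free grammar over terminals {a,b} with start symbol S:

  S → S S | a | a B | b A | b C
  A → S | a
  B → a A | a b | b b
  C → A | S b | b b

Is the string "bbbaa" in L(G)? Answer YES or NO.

Convert to CNF:
  S -> S S | T0 B | T1 A | T1 C | a
  A -> S S | T0 B | T1 A | T1 C | a
  B -> T0 A | T0 T1 | T1 T1
  C -> S S | S T1 | T0 B | T1 A | T1 C | T1 T1 | a
  T0 -> a
  T1 -> b

CYK table (by increasing span):
  T[0,0] 'b' = {T1}  orig:{}
  T[1,1] 'b' = {T1}  orig:{}
  T[2,2] 'b' = {T1}  orig:{}
  T[3,3] 'a' = {A,C,S,T0}  orig:{A,C,S}
  T[4,4] 'a' = {A,C,S,T0}  orig:{A,C,S}
  T[0,1] 'bb' = {B,C}
  T[1,2] 'bb' = {B,C}
  T[2,3] 'ba' = {A,C,S}
  T[3,4] 'aa' = {A,B,C,S}
  T[0,2] 'bbb' = {A,C,S}
  T[1,3] 'bba' = {A,C,S}
  T[2,4] 'baa' = {A,C,S}
  T[0,3] 'bbba' = {A,C,S}
  T[1,4] 'bbaa' = {A,C,S}
  T[0,4] 'bbbaa' = {A,C,S}

S ∈ T[0,4] ⇒ YES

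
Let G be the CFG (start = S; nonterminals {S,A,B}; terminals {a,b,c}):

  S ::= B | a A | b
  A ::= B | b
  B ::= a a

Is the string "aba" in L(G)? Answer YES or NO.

CNF form of G:
  S -> T0 A | T0 T0 | b
  A -> T0 T0 | b
  B -> T0 T0
  T0 -> a

CYK fill:
  T[0,0] 'a' = {T0}  orig:{}
  T[1,1] 'b' = {A,S}
  T[2,2] 'a' = {T0}  orig:{}
  T[0,1] 'ab' = {S}
  T[1,2] 'ba' = ∅
  T[0,2] 'aba' = ∅

S ∉ T[0,2] ⇒ NO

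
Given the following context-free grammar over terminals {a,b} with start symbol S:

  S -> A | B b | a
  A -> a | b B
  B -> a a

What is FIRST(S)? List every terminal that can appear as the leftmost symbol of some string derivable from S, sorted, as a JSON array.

FIRST iteration:
pass 1:
  A via A→a: +{a}
  A via A→b B: +{b}
  B via B→a a: +{a}
  S via S→A: +{a,b}
  FIRST[S]={a,b}  FIRST[A]={a,b}  FIRST[B]={a}
pass 2: (stable)
  FIRST[S]={a,b}  FIRST[A]={a,b}  FIRST[B]={a}

FIRST(S) = ["a", "b"]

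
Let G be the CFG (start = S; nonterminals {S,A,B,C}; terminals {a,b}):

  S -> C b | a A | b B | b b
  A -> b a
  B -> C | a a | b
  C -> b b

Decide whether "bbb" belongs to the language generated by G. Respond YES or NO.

Convert to CNF:
  S -> C T0 | T0 B | T0 T0 | T1 A
  A -> T0 T1
  B -> T0 T0 | T1 T1 | b
  C -> T0 T0
  T0 -> b
  T1 -> a

CYK table (by increasing span):
  [0..0]={B,T0}  "b"  orig:{B}
  [1..1]={B,T0}  "b"  orig:{B}
  [2..2]={B,T0}  "b"  orig:{B}
  [0..1]={B,C,S}  "bb"
  [1..2]={B,C,S}  "bb"
  [0..2]={S}  "bbb"

S ∈ T[0,2] ⇒ YES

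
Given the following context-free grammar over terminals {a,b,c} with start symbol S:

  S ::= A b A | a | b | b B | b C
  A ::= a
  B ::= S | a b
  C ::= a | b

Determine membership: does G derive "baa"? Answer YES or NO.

CNF form of G:
  S -> A X3 | T0 B | T0 C | a | b
  A -> a
  B -> A X2 | T0 B | T0 C | T1 T0 | a | b
  C -> a | b
  T0 -> b
  T1 -> a
  X2 -> T0 A
  X3 -> T0 A

CYK table (by increasing span):
  T[0,0] 'b' = {B,C,S,T0}  orig:{B,C,S}
  T[1,1] 'a' = {A,B,C,S,T1}  orig:{A,B,C,S}
  T[2,2] 'a' = {A,B,C,S,T1}  orig:{A,B,C,S}
  T[0,1] 'ba' = {B,S,X2,X3}  orig:{B,S}
  T[1,2] 'aa' = ∅
  T[0,2] 'baa' = ∅

S ∉ T[0,2] ⇒ NO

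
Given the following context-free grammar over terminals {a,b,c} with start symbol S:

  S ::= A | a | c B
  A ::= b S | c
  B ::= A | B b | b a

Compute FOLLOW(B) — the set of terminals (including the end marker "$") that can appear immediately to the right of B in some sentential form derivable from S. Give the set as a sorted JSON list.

FIRST iteration:
pass 1:
  A via A→b S: +{b}
  A via A→c: +{c}
  B via B→A: +{b,c}
  S via S→A: +{b,c}
  S via S→a: +{a}
  FIRST[S]={a,b,c}  FIRST[A]={b,c}  FIRST[B]={b,c}
pass 2: done
  FIRST[S]={a,b,c}  FIRST[A]={b,c}  FIRST[B]={b,c}

Compute FOLLOW by fixpoint:
initialize: $ ∈ FOLLOW(S)
iter 1:
  B→B b: FOLLOW(B) ⊇ FIRST(b) = {b}; new: +{b}
  S→A: FOLLOW(A) ⊇ FOLLOW(S) ⊇ {$}; new: +{$}
  S→c B: FOLLOW(B) ⊇ FOLLOW(S) ⊇ {$}; new: +{$}
  FOLLOW(S)={$}  FOLLOW(A)={$}  FOLLOW(B)={$,b}
iter 2:
  B→A: FOLLOW(A) ⊇ FOLLOW(B) ⊇ {$,b}; new: +{b}
  FOLLOW(S)={$}  FOLLOW(A)={$,b}  FOLLOW(B)={$,b}
iter 3:
  A→b S: FOLLOW(S) ⊇ FOLLOW(A) ⊇ {$,b}; new: +{b}
  FOLLOW(S)={$,b}  FOLLOW(A)={$,b}  FOLLOW(B)={$,b}
iter 4: (stable)
  FOLLOW(S)={$,b}  FOLLOW(A)={$,b}  FOLLOW(B)={$,b}

FOLLOW(B) = ["$", "b"]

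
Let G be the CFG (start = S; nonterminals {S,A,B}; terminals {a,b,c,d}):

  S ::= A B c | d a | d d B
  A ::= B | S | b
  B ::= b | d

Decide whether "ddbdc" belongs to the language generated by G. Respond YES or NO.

CNF form of G:
  S -> A X5 | T1 T2 | T1 X6
  A -> A X3 | T1 T2 | T1 X4 | b | d
  B -> b | d
  T0 -> c
  T1 -> d
  T2 -> a
  X3 -> B T0
  X4 -> T1 B
  X5 -> B T0
  X6 -> T1 B

CYK fill:
  cell(0,0) d: {A,B,T1}  orig:{A,B}
  cell(1,1) d: {A,B,T1}  orig:{A,B}
  cell(2,2) b: {A,B}
  cell(3,3) d: {A,B,T1}  orig:{A,B}
  cell(4,4) c: {T0}  orig:{}
  cell(0,1) dd: {X4,X6}  orig:{}
  cell(1,2) db: {X4,X6}  orig:{}
  cell(2,3) bd: ∅
  cell(3,4) dc: {X3,X5}  orig:{}
  cell(0,2) ddb: {A,S}
  cell(1,3) dbd: ∅
  cell(2,4) bdc: {A,S}
  cell(0,3) ddbd: ∅
  cell(1,4) dbdc: ∅
  cell(0,4) ddbdc: {A,S}

S ∈ T[0,4] ⇒ YES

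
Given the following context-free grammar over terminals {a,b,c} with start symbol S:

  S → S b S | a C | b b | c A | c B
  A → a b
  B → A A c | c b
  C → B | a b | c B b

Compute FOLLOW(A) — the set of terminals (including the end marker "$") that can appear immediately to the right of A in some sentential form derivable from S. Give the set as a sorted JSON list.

FIRST iteration:
round 1:
  A via A→a b: +{a}
  B via B→A A c: +{a}
  B via B→c b: +{c}
  C via C→B: +{a,c}
  S via S→a C: +{a}
  S via S→b b: +{b}
  S via S→c A: +{c}
  S: {a,b,c}  A: {a}  B: {a,c}  C: {a,c}
round 2: (stable)
  S: {a,b,c}  A: {a}  B: {a,c}  C: {a,c}

FOLLOW iteration:
FOLLOW(S) := {$}
round 1:
  B→A A c: FOLLOW(A) ⊇ FIRST(A) = {a}; new: +{a}
  B→A A c: FOLLOW(A) ⊇ FIRST(c) = {c}; new: +{c}
  C→c B b: FOLLOW(B) ⊇ FIRST(b) = {b}; new: +{b}
  S→S b S: FOLLOW(S) ⊇ FIRST(b) = {b}; new: +{b}
  S→a C: FOLLOW(C) ⊇ FOLLOW(S) ⊇ {$,b}; new: +{$,b}
  S→c A: FOLLOW(A) ⊇ FOLLOW(S) ⊇ {$,b}; new: +{$,b}
  S→c B: FOLLOW(B) ⊇ FOLLOW(S) ⊇ {$,b}; new: +{$}
  FOLLOW(S)={$,b}  FOLLOW(A)={$,a,b,c}  FOLLOW(B)={$,b}  FOLLOW(C)={$,b}
round 2: done
  FOLLOW(S)={$,b}  FOLLOW(A)={$,a,b,c}  FOLLOW(B)={$,b}  FOLLOW(C)={$,b}

FOLLOW(A) = ["$", "a", "b", "c"]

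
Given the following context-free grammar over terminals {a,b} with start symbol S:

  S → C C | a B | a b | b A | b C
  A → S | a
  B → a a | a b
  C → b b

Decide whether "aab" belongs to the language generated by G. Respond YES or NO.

Convert to CNF:
  S -> C C | T0 B | T0 T1 | T1 A | T1 C
  A -> C C | T0 B | T0 T1 | T1 A | T1 C | a
  B -> T0 T0 | T0 T1
  C -> T1 T1
  T0 -> a
  T1 -> b

CYK fill:
  cell(0,0) a: {A,T0}  orig:{A}
  cell(1,1) a: {A,T0}  orig:{A}
  cell(2,2) b: {T1}  orig:{}
  cell(0,1) aa: {B}
  cell(1,2) ab: {A,B,S}
  cell(0,2) aab: {A,S}

S ∈ T[0,2] ⇒ YES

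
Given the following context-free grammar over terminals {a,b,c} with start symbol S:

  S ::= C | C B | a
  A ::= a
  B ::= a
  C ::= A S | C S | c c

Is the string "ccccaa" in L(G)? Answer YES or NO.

CNF form of G:
  S -> A S | C B | C S | T0 T0 | a
  A -> a
  B -> a
  C -> A S | C S | T0 T0
  T0 -> c

Fill CYK table bottom-up:
  cell(0,0) c: {T0}  orig:{}
  cell(1,1) c: {T0}  orig:{}
  cell(2,2) c: {T0}  orig:{}
  cell(3,3) c: {T0}  orig:{}
  cell(4,4) a: {A,B,S}
  cell(5,5) a: {A,B,S}
  cell(0,1) cc: {C,S}
  cell(1,2) cc: {C,S}
  cell(2,3) cc: {C,S}
  cell(3,4) ca: ∅
  cell(4,5) aa: {C,S}
  cell(0,2) ccc: ∅
  cell(1,3) ccc: ∅
  cell(2,4) cca: {C,S}
  cell(3,5) caa: ∅
  cell(0,3) cccc: {C,S}
  cell(1,4) ccca: ∅
  cell(2,5) ccaa: {C,S}
  cell(0,4) cccca: {C,S}
  cell(1,5) cccaa: ∅
  cell(0,5) ccccaa: {C,S}

S ∈ T[0,5] ⇒ YES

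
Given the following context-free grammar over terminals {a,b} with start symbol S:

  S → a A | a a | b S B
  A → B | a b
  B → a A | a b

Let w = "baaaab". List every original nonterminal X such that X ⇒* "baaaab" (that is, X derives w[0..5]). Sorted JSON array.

Convert to CNF:
  S -> T0 A | T0 T0 | T1 X2
  A -> T0 A | T0 T1
  B -> T0 A | T0 T1
  T0 -> a
  T1 -> b
  X2 -> S B

CYK fill (cells [i..j] with 0 ≤ i ≤ j ≤ 5 only):
  [0..0]={T1}  "b"  orig:{}
  [1..1]={T0}  "a"  orig:{}
  [2..2]={T0}  "a"  orig:{}
  [3..3]={T0}  "a"  orig:{}
  [4..4]={T0}  "a"  orig:{}
  [5..5]={T1}  "b"  orig:{}
  [0..1]=∅  "ba"
  [1..2]={S}  "aa"
  [2..3]={S}  "aa"
  [3..4]={S}  "aa"
  [4..5]={A,B}  "ab"
  [0..2]=∅  "baa"
  [1..3]=∅  "aaa"
  [2..4]=∅  "aaa"
  [3..5]={A,B,S}  "aab"
  [0..3]=∅  "baaa"
  [1..4]=∅  "aaaa"
  [2..5]={A,B,S,X2}  "aaab"  orig:{A,B,S}
  [0..4]=∅  "baaaa"
  [1..5]={A,B,S,X2}  "aaaab"  orig:{A,B,S}
  [0..5]={S}  "baaaab"

Original NTs in T[0,5] deriving "baaaab": ["S"]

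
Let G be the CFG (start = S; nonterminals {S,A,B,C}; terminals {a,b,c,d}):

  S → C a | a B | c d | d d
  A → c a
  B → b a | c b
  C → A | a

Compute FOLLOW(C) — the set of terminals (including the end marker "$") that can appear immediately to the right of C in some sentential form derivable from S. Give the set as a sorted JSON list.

FIRST sets, iterate to fixpoint:
round 1:
  A via A→c a: +{c}
  B via B→b a: +{b}
  B via B→c b: +{c}
  C via C→A: +{c}
  C via C→a: +{a}
  S via S→C a: +{a,c}
  S via S→d d: +{d}
  FIRST[S]={a,c,d}  FIRST[A]={c}  FIRST[B]={b,c}  FIRST[C]={a,c}
round 2: done
  FIRST[S]={a,c,d}  FIRST[A]={c}  FIRST[B]={b,c}  FIRST[C]={a,c}

FOLLOW sets:
initialize: $ ∈ FOLLOW(S)
pass 1:
  S→C a: FOLLOW(C) ⊇ FIRST(a) = {a}; new: +{a}
  S→a B: FOLLOW(B) ⊇ FOLLOW(S) ⊇ {$}; new: +{$}
  FOLLOW(S)={$}  FOLLOW(A)={}  FOLLOW(B)={$}  FOLLOW(C)={a}
pass 2:
  C→A: FOLLOW(A) ⊇ FOLLOW(C) ⊇ {a}; new: +{a}
  FOLLOW(S)={$}  FOLLOW(A)={a}  FOLLOW(B)={$}  FOLLOW(C)={a}
pass 3: — fixpoint
  FOLLOW(S)={$}  FOLLOW(A)={a}  FOLLOW(B)={$}  FOLLOW(C)={a}

FOLLOW(C) = ["a"]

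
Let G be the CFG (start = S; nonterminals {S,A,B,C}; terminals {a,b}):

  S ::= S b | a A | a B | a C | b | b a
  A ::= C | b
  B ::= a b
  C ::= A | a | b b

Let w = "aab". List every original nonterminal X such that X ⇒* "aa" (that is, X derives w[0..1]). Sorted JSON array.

Convert to CNF:
  S -> S T0 | T0 T1 | T1 A | T1 B | T1 C | b
  A -> T0 T0 | a | b
  B -> T1 T0
  C -> T0 T0 | a | b
  T0 -> b
  T1 -> a

CYK table (by increasing span) (cells [i..j] with 0 ≤ i ≤ j ≤ 1 only):
  [0..0]={A,C,T1}  "a"  orig:{A,C}
  [1..1]={A,C,T1}  "a"  orig:{A,C}
  [0..1]={S}  "aa"

Original NTs in T[0,1] deriving "aa": ["S"]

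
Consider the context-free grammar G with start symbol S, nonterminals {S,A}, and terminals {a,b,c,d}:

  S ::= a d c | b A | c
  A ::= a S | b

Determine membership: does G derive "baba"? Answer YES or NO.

Convert to CNF:
  S -> T0 X4 | T3 A | c
  A -> T0 S | b
  T0 -> a
  T1 -> d
  T2 -> c
  T3 -> b
  X4 -> T1 T2

CYK fill:
  [0..0]={A,T3}  "b"  orig:{A}
  [1..1]={T0}  "a"  orig:{}
  [2..2]={A,T3}  "b"  orig:{A}
  [3..3]={T0}  "a"  orig:{}
  [0..1]=∅  "ba"
  [1..2]=∅  "ab"
  [2..3]=∅  "ba"
  [0..2]=∅  "bab"
  [1..3]=∅  "aba"
  [0..3]=∅  "baba"

S ∉ T[0,3] ⇒ NO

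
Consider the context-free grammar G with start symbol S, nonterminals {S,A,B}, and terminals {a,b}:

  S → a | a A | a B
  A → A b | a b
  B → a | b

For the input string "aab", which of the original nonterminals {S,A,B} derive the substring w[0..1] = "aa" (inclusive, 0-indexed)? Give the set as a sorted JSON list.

Convert to CNF:
  S -> T1 A | T1 B | a
  A -> A T0 | T1 T0
  B -> a | b
  T0 -> b
  T1 -> a

Fill CYK table bottom-up (cells [i..j] with 0 ≤ i ≤ j ≤ 1 only):
  cell(0,0) a: {B,S,T1}  orig:{B,S}
  cell(1,1) a: {B,S,T1}  orig:{B,S}
  cell(0,1) aa: {S}

Original NTs in T[0,1] deriving "aa": ["S"]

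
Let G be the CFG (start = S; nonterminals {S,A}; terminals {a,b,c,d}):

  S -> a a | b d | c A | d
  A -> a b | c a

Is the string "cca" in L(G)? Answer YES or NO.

CNF form of G:
  S -> T0 T0 | T1 T3 | T2 A | d
  A -> T0 T1 | T2 T0
  T0 -> a
  T1 -> b
  T2 -> c
  T3 -> d

CYK table (by increasing span):
  cell(0,0) c: {T2}  orig:{}
  cell(1,1) c: {T2}  orig:{}
  cell(2,2) a: {T0}  orig:{}
  cell(0,1) cc: ∅
  cell(1,2) ca: {A}
  cell(0,2) cca: {S}

S ∈ T[0,2] ⇒ YES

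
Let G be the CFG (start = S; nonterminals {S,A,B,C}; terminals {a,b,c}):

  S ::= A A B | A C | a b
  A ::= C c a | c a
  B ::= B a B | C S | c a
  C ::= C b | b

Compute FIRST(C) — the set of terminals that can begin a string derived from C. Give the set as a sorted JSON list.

FIRST sets, iterate to fixpoint:
[1]
  A via A→c a: +{c}
  B via B→c a: +{c}
  C via C→b: +{b}
  S via S→A A B: +{c}
  S via S→a b: +{a}
  FIRST[S]={a,c}  FIRST[A]={c}  FIRST[B]={c}  FIRST[C]={b}
[2]
  A via A→C c a: +{b}
  B via B→C S: +{b}
  S via S→A A B: +{b}
  FIRST[S]={a,b,c}  FIRST[A]={b,c}  FIRST[B]={b,c}  FIRST[C]={b}
[3] — fixpoint
  FIRST[S]={a,b,c}  FIRST[A]={b,c}  FIRST[B]={b,c}  FIRST[C]={b}

FIRST(C) = ["b"]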